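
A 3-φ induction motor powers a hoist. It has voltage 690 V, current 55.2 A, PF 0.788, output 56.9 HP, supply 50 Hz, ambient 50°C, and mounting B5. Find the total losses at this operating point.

P_in = √3·V·I·cosφ = 1.732×690×55.2×0.788 = 51983 W
P_out = 56.9×746 = 42447 W
Losses = P_in − P_out = 51983 − 42447 = 9536 W

9540 W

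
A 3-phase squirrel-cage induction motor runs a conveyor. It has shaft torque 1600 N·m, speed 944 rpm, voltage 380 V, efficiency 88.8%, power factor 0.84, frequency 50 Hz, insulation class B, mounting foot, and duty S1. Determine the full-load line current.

322 A

ω = 2π×944/60 = 98.86 rad/s; P_out = τω = 1600 × 98.86 = 158176 W
P_in = P_out / η = 158176 / 0.888 = 178126 W
I_L = P_in / (√3·V_L·cosφ) = 178126 / (1.732 × 380 × 0.84) = 322 A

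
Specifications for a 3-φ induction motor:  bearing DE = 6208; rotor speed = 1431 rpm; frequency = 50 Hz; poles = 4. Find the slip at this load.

n_s = 120f/p = 120×50/4 = 1500 rpm
s = (n_s − n)/n_s = (1500 − 1431)/1500 = 0.0460

4.60 %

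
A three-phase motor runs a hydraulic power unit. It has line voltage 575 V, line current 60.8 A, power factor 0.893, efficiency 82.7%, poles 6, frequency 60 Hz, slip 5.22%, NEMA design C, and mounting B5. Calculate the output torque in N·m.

375 N·m

P_in = √3·V·I·cosφ = 1.732 × 575 × 60.8 × 0.893 = 54072 W
P_out = η·P_in = 0.827 × 54072 = 44718 W
n_s = 120×60/6 = 1200 rpm; n = 1200×(1−0.0522) = 1137 rpm
ω = 2π×1137/60 = 119.1 rad/s
τ = P_out/ω = 44718/119.1 = 375 N·m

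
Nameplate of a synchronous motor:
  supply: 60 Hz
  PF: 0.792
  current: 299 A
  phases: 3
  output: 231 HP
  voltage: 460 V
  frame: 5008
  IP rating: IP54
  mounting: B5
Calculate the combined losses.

16.3 kW

P_in = √3·V·I·cosφ = 1.732×460×299×0.792 = 188670 W
P_out = 231×746 = 172326 W
Losses = P_in − P_out = 188670 − 172326 = 16344 W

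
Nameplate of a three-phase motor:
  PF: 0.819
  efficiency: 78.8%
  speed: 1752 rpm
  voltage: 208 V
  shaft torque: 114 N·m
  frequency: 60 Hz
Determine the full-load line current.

ω = 2π×1752/60 = 183.5 rad/s; P_out = τω = 114 × 183.5 = 20919 W
P_in = P_out / η = 20919 / 0.788 = 26547 W
I_L = P_in / (√3·V_L·cosφ) = 26547 / (1.732 × 208 × 0.819) = 90 A

90 A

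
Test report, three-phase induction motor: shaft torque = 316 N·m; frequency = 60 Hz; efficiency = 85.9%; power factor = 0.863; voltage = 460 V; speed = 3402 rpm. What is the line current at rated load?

191 A

ω = 2π×3402/60 = 356.3 rad/s; P_out = τω = 316 × 356.3 = 112591 W
P_in = P_out / η = 112591 / 0.859 = 131072 W
I_L = P_in / (√3·V_L·cosφ) = 131072 / (1.732 × 460 × 0.863) = 191 A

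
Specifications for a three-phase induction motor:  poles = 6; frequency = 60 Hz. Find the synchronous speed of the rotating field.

1200 rpm

n_s = 120f/p = 120×60/6 = 1200 rpm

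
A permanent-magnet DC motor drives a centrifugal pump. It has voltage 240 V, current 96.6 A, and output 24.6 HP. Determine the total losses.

4.83 kW

P_in = V·I = 240×96.6 = 23184 W
P_out = 24.6×746 = 18352 W
Losses = P_in − P_out = 23184 − 18352 = 4832 W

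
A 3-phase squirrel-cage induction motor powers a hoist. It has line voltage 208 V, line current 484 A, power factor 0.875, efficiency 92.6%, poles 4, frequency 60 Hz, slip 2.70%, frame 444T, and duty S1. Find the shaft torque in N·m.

770 N·m

P_in = √3·V·I·cosφ = 1.732 × 208 × 484 × 0.875 = 152568 W
P_out = η·P_in = 0.926 × 152568 = 141278 W
n_s = 120×60/4 = 1800 rpm; n = 1800×(1−0.027) = 1751 rpm
ω = 2π×1751/60 = 183.4 rad/s
τ = P_out/ω = 141278/183.4 = 770 N·m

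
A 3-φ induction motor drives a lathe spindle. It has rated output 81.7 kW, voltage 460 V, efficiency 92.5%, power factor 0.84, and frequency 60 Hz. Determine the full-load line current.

132 A

P_out = 81.7 kW = 81700 W
P_in = P_out / η = 81700 / 0.925 = 88324 W
I_L = P_in / (√3·V_L·cosφ) = 88324 / (1.732 × 460 × 0.84) = 132 A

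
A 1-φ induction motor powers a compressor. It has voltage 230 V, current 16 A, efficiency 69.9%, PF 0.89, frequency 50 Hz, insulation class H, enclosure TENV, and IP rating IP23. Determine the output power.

2.29 kW

P_in = V·I·cosφ = 230 × 16 × 0.89 = 3275 W
P_out = η·P_in = 0.699 × 3275 = 2289 W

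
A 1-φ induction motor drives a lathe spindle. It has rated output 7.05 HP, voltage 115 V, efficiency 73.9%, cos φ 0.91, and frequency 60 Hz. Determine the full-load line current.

68 A

P_out = 7.05 × 746 = 5259 W
P_in = P_out / η = 5259 / 0.739 = 7116 W
I = P_in / (V·cosφ) = 7116 / (115 × 0.91) = 68 A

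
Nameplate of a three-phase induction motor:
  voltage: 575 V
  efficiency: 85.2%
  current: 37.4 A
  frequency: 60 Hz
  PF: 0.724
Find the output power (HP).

P_in = √3·V·I·cosφ = 1.732 × 575 × 37.4 × 0.724 = 26967 W
P_out = η·P_in = 0.852 × 26967 = 22976 W
= 22976/746 = 30.8 HP

30.8 HP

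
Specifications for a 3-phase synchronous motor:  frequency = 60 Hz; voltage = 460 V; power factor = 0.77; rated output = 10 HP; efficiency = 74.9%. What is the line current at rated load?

16.2 A

P_out = 10 × 746 = 7460 W
P_in = P_out / η = 7460 / 0.749 = 9960 W
I_L = P_in / (√3·V_L·cosφ) = 9960 / (1.732 × 460 × 0.77) = 16.2 A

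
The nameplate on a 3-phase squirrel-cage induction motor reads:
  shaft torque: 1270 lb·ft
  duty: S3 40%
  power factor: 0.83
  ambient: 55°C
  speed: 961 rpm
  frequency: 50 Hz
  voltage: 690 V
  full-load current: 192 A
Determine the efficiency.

τ = 1270 lb·ft × 1.356 = 1722 N·m
ω = 2π × 961/60 = 100.6 rad/s; P_out = τω = 1722 × 100.6 = 173233 W
P_in = √3·V_L·I_L·cosφ = 1.732 × 690 × 192 × 0.83 = 190448 W
η = P_out / P_in = 173233 / 190448 = 0.910 = 91.0%

91.0 %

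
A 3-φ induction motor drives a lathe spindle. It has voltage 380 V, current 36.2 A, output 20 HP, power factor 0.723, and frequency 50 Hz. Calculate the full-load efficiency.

86.6 %

P_out = 20 × 746 = 14920 W
P_in = √3·V_L·I_L·cosφ = 1.732 × 380 × 36.2 × 0.723 = 17226 W
η = P_out / P_in = 14920 / 17226 = 0.866 = 86.6%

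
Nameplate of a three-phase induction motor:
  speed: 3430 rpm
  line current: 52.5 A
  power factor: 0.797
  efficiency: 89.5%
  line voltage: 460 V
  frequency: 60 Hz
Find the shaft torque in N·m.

P_in = √3·V·I·cosφ = 1.732 × 460 × 52.5 × 0.797 = 33337 W
P_out = η·P_in = 0.895 × 33337 = 29837 W
n = 3430 rpm
ω = 2π×3430/60 = 359.2 rad/s
τ = P_out/ω = 29837/359.2 = 83.1 N·m

83.1 N·m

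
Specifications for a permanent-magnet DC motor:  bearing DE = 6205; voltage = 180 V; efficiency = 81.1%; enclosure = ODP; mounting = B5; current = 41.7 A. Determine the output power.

P_in = V·I = 180 × 41.7 = 7506 W
P_out = η·P_in = 0.811 × 7506 = 6087 W

6.09 kW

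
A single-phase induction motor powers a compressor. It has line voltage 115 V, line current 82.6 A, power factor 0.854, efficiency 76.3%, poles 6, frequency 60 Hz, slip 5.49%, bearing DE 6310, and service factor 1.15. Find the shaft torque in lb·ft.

P_in = V·I·cosφ = 115 × 82.6 × 0.854 = 8112 W
P_out = η·P_in = 0.763 × 8112 = 6189 W
n_s = 120×60/6 = 1200 rpm; n = 1200×(1−0.0549) = 1134 rpm
ω = 2π×1134/60 = 118.8 rad/s
τ = P_out/ω = 6189/118.8 = 52.1 N·m
In lb·ft: 52.1/1.356 = 38.4 lb·ft

38.4 lb·ft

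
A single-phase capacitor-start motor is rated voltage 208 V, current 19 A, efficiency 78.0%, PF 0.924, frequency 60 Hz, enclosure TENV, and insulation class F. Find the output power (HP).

3.82 HP

P_in = V·I·cosφ = 208 × 19 × 0.924 = 3652 W
P_out = η·P_in = 0.78 × 3652 = 2849 W
= 2849/746 = 3.82 HP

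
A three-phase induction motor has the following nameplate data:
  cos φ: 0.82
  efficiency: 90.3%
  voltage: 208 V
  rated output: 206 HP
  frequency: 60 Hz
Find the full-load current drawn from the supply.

P_out = 206 × 746 = 153676 W
P_in = P_out / η = 153676 / 0.903 = 170184 W
I_L = P_in / (√3·V_L·cosφ) = 170184 / (1.732 × 208 × 0.82) = 576 A

576 A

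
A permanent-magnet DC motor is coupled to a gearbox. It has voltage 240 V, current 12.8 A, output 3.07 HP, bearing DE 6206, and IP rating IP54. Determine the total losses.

P_in = V·I = 240×12.8 = 3072 W
P_out = 3.07×746 = 2290 W
Losses = P_in − P_out = 3072 − 2290 = 782 W

782 W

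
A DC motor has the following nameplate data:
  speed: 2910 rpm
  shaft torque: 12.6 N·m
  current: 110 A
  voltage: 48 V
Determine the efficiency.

72.7 %

ω = 2π × 2910/60 = 304.7 rad/s; P_out = τω = 12.6 × 304.7 = 3839 W
P_in = V·I = 48 × 110 = 5280 W
η = P_out / P_in = 3839 / 5280 = 0.727 = 72.7%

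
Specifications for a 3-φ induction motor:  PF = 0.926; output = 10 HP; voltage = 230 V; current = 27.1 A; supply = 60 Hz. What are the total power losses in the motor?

P_in = √3·V·I·cosφ = 1.732×230×27.1×0.926 = 9997 W
P_out = 10×746 = 7460 W
Losses = P_in − P_out = 9997 − 7460 = 2537 W

2540 W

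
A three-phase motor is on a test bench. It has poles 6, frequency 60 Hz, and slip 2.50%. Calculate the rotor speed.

n_s = 120f/p = 120×60/6 = 1200 rpm
n = n_s(1 − s) = 1200 × (1 − 0.025) = 1170 rpm

1170 rpm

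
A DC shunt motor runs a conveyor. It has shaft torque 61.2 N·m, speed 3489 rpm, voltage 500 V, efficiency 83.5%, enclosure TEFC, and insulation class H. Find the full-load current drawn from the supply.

53.6 A

ω = 2π×3489/60 = 365.4 rad/s; P_out = τω = 61.2 × 365.4 = 22362 W
P_in = P_out / η = 22362 / 0.835 = 26781 W
I = P_in / V = 26781 / 500 = 53.6 A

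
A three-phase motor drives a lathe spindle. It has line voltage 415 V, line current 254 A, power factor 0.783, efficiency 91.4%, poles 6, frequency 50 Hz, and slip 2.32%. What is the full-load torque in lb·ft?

942 lb·ft

P_in = √3·V·I·cosφ = 1.732 × 415 × 254 × 0.783 = 142952 W
P_out = η·P_in = 0.914 × 142952 = 130658 W
n_s = 120×50/6 = 1000 rpm; n = 1000×(1−0.0232) = 977 rpm
ω = 2π×977/60 = 102.3 rad/s
τ = P_out/ω = 130658/102.3 = 1277 N·m
In lb·ft: 1277/1.356 = 942 lb·ft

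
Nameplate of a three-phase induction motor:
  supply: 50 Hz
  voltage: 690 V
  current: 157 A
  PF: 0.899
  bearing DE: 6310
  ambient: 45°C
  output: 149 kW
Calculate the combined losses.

P_in = √3·V·I·cosφ = 1.732×690×157×0.899 = 168677 W
P_out = 149000 W
Losses = P_in − P_out = 168677 − 149000 = 19677 W

19.7 kW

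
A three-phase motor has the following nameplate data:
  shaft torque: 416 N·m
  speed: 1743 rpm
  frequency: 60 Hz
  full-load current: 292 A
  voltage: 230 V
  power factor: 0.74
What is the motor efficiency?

88.2 %

ω = 2π × 1743/60 = 182.5 rad/s; P_out = τω = 416 × 182.5 = 75920 W
P_in = √3·V_L·I_L·cosφ = 1.732 × 230 × 292 × 0.74 = 86078 W
η = P_out / P_in = 75920 / 86078 = 0.882 = 88.2%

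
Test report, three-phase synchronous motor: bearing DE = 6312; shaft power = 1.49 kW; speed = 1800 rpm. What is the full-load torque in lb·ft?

5.83 lb·ft

ω = 2π × 1800/60 = 188.5 rad/s
τ = P/ω = 1490/188.5 = 7.905 N·m
In lb·ft: 7.905/1.356 = 5.83 lb·ft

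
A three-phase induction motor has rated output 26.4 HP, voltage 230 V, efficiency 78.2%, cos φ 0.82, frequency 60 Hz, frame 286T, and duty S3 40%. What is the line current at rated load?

P_out = 26.4 × 746 = 19694 W
P_in = P_out / η = 19694 / 0.782 = 25184 W
I_L = P_in / (√3·V_L·cosφ) = 25184 / (1.732 × 230 × 0.82) = 77.1 A

77.1 A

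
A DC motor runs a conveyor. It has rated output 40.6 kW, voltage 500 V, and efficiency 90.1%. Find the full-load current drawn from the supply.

P_out = 40.6 kW = 40600 W
P_in = P_out / η = 40600 / 0.901 = 45061 W
I = P_in / V = 45061 / 500 = 90.1 A

90.1 A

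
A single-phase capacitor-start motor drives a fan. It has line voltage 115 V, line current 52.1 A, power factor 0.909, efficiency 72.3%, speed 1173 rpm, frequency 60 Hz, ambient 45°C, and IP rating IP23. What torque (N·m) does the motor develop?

32.1 N·m

P_in = V·I·cosφ = 115 × 52.1 × 0.909 = 5446 W
P_out = η·P_in = 0.723 × 5446 = 3937 W
n = 1173 rpm
ω = 2π×1173/60 = 122.8 rad/s
τ = P_out/ω = 3937/122.8 = 32.1 N·m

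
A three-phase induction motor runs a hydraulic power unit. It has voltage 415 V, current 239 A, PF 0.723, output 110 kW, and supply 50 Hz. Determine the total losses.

P_in = √3·V·I·cosφ = 1.732×415×239×0.723 = 124203 W
P_out = 110000 W
Losses = P_in − P_out = 124203 − 110000 = 14203 W

14.2 kW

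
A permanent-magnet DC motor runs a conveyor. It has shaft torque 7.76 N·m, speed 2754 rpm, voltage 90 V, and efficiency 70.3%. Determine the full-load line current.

35.4 A

ω = 2π×2754/60 = 288.4 rad/s; P_out = τω = 7.76 × 288.4 = 2238 W
P_in = P_out / η = 2238 / 0.703 = 3183 W
I = P_in / V = 3183 / 90 = 35.4 A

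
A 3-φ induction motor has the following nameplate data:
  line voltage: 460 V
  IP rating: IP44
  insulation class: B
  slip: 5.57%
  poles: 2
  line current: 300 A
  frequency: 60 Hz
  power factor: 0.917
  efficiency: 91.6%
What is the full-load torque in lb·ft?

P_in = √3·V·I·cosφ = 1.732 × 460 × 300 × 0.917 = 219178 W
P_out = η·P_in = 0.916 × 219178 = 200767 W
n_s = 120×60/2 = 3600 rpm; n = 3600×(1−0.0557) = 3399 rpm
ω = 2π×3399/60 = 355.9 rad/s
τ = P_out/ω = 200767/355.9 = 564.1 N·m
In lb·ft: 564.1/1.356 = 416 lb·ft

416 lb·ft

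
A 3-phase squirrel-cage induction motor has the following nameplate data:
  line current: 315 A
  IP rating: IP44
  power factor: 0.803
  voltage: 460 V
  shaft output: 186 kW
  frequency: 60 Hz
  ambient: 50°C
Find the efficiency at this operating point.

92.3 %

P_out = 186 kW = 186000 W
P_in = √3·V_L·I_L·cosφ = 1.732 × 460 × 315 × 0.803 = 201526 W
η = P_out / P_in = 186000 / 201526 = 0.923 = 92.3%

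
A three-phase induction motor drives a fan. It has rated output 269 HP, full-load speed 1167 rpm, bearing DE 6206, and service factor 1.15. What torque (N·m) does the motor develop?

1640 N·m

P_out = 269 × 746 = 200674 W
ω = 2π × 1167/60 = 122.2 rad/s
τ = P_out/ω = 200674/122.2 = 1640 N·m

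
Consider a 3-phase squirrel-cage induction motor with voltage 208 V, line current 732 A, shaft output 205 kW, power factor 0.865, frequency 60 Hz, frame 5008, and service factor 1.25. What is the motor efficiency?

P_out = 205 kW = 205000 W
P_in = √3·V_L·I_L·cosφ = 1.732 × 208 × 732 × 0.865 = 228107 W
η = P_out / P_in = 205000 / 228107 = 0.899 = 89.9%

89.9 %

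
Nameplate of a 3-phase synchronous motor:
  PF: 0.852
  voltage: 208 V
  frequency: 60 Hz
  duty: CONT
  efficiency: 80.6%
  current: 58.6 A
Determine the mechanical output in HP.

19.4 HP

P_in = √3·V·I·cosφ = 1.732 × 208 × 58.6 × 0.852 = 17987 W
P_out = η·P_in = 0.806 × 17987 = 14498 W
= 14498/746 = 19.4 HP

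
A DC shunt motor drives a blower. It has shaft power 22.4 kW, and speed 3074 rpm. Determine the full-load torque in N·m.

69.6 N·m

ω = 2π × 3074/60 = 321.9 rad/s
τ = P/ω = 22400/321.9 = 69.6 N·m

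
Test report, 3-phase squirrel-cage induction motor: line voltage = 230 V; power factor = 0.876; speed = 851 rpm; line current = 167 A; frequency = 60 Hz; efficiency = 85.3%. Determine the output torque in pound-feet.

411 lb·ft

P_in = √3·V·I·cosφ = 1.732 × 230 × 167 × 0.876 = 58277 W
P_out = η·P_in = 0.853 × 58277 = 49710 W
n = 851 rpm
ω = 2π×851/60 = 89.12 rad/s
τ = P_out/ω = 49710/89.12 = 557.8 N·m
In lb·ft: 557.8/1.356 = 411 lb·ft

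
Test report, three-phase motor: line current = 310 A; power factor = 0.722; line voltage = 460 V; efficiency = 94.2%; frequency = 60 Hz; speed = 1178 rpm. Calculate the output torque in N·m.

P_in = √3·V·I·cosφ = 1.732 × 460 × 310 × 0.722 = 178322 W
P_out = η·P_in = 0.942 × 178322 = 167979 W
n = 1178 rpm
ω = 2π×1178/60 = 123.4 rad/s
τ = P_out/ω = 167979/123.4 = 1360 N·m

1360 N·m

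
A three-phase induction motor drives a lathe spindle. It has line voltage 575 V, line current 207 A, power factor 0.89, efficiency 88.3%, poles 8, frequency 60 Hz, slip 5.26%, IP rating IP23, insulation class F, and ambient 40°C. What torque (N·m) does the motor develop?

P_in = √3·V·I·cosφ = 1.732 × 575 × 207 × 0.89 = 183475 W
P_out = η·P_in = 0.883 × 183475 = 162008 W
n_s = 120×60/8 = 900 rpm; n = 900×(1−0.0526) = 853 rpm
ω = 2π×853/60 = 89.33 rad/s
τ = P_out/ω = 162008/89.33 = 1810 N·m

1810 N·m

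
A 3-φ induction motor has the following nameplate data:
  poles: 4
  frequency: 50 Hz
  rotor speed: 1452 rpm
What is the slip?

3.2 %

n_s = 120f/p = 120×50/4 = 1500 rpm
s = (n_s − n)/n_s = (1500 − 1452)/1500 = 0.0320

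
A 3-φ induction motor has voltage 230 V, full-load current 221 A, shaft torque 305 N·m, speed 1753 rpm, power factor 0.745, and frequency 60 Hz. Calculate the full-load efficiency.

85.4 %

ω = 2π × 1753/60 = 183.6 rad/s; P_out = τω = 305 × 183.6 = 55998 W
P_in = √3·V_L·I_L·cosφ = 1.732 × 230 × 221 × 0.745 = 65588 W
η = P_out / P_in = 55998 / 65588 = 0.854 = 85.4%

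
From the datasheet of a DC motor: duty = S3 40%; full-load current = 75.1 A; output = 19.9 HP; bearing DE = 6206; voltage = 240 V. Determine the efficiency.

P_out = 19.9 × 746 = 14845 W
P_in = V·I = 240 × 75.1 = 18024 W
η = P_out / P_in = 14845 / 18024 = 0.824 = 82.4%

82.4 %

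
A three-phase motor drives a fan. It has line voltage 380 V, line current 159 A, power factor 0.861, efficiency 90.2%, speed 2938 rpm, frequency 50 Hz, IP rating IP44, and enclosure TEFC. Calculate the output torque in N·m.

P_in = √3·V·I·cosφ = 1.732 × 380 × 159 × 0.861 = 90101 W
P_out = η·P_in = 0.902 × 90101 = 81271 W
n = 2938 rpm
ω = 2π×2938/60 = 307.7 rad/s
τ = P_out/ω = 81271/307.7 = 264 N·m

264 N·m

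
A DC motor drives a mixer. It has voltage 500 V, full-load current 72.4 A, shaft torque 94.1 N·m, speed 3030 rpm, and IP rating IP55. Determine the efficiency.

82.5 %

ω = 2π × 3030/60 = 317.3 rad/s; P_out = τω = 94.1 × 317.3 = 29858 W
P_in = V·I = 500 × 72.4 = 36200 W
η = P_out / P_in = 29858 / 36200 = 0.825 = 82.5%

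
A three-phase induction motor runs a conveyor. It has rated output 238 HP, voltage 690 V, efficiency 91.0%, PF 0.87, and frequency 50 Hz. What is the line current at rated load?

188 A

P_out = 238 × 746 = 177548 W
P_in = P_out / η = 177548 / 0.910 = 195108 W
I_L = P_in / (√3·V_L·cosφ) = 195108 / (1.732 × 690 × 0.87) = 188 A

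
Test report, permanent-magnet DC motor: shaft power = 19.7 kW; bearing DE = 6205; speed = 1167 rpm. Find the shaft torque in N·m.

ω = 2π × 1167/60 = 122.2 rad/s
τ = P/ω = 19700/122.2 = 161 N·m

161 N·m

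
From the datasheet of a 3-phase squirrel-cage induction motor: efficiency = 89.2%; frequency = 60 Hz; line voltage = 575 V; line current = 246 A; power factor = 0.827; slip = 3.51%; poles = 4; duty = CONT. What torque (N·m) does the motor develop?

994 N·m

P_in = √3·V·I·cosφ = 1.732 × 575 × 246 × 0.827 = 202608 W
P_out = η·P_in = 0.892 × 202608 = 180726 W
n_s = 120×60/4 = 1800 rpm; n = 1800×(1−0.0351) = 1737 rpm
ω = 2π×1737/60 = 181.9 rad/s
τ = P_out/ω = 180726/181.9 = 994 N·m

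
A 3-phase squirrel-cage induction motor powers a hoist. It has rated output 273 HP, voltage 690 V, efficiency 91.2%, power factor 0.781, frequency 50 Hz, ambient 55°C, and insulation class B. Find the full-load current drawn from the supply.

P_out = 273 × 746 = 203658 W
P_in = P_out / η = 203658 / 0.912 = 223309 W
I_L = P_in / (√3·V_L·cosφ) = 223309 / (1.732 × 690 × 0.781) = 239 A

239 A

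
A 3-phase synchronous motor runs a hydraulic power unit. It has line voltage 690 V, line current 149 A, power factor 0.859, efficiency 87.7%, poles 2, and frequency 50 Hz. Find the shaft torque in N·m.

P_in = √3·V·I·cosφ = 1.732 × 690 × 149 × 0.859 = 152959 W
P_out = η·P_in = 0.877 × 152959 = 134145 W
n = n_s = 120×50/2 = 3000 rpm (synchronous)
ω = 2π×3000/60 = 314.2 rad/s
τ = P_out/ω = 134145/314.2 = 427 N·m

427 N·m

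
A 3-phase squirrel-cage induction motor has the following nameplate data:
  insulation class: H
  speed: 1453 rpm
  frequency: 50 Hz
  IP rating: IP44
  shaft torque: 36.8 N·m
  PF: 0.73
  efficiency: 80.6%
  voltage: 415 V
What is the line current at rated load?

ω = 2π×1453/60 = 152.2 rad/s; P_out = τω = 36.8 × 152.2 = 5601 W
P_in = P_out / η = 5601 / 0.806 = 6949 W
I_L = P_in / (√3·V_L·cosφ) = 6949 / (1.732 × 415 × 0.73) = 13.2 A

13.2 A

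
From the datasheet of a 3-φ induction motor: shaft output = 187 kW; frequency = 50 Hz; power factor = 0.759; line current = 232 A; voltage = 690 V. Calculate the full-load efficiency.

P_out = 187 kW = 187000 W
P_in = √3·V_L·I_L·cosφ = 1.732 × 690 × 232 × 0.759 = 210439 W
η = P_out / P_in = 187000 / 210439 = 0.889 = 88.9%

88.9 %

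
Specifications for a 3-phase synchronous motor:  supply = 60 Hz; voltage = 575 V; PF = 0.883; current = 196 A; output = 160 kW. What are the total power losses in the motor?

P_in = √3·V·I·cosφ = 1.732×575×196×0.883 = 172358 W
P_out = 160000 W
Losses = P_in − P_out = 172358 − 160000 = 12358 W

12.4 kW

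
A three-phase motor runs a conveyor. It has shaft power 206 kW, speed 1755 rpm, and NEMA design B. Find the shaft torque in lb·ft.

827 lb·ft

ω = 2π × 1755/60 = 183.8 rad/s
τ = P/ω = 206000/183.8 = 1121 N·m
In lb·ft: 1121/1.356 = 827 lb·ft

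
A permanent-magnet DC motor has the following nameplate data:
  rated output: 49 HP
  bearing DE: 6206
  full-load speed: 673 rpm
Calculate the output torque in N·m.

519 N·m

P_out = 49 × 746 = 36554 W
ω = 2π × 673/60 = 70.48 rad/s
τ = P_out/ω = 36554/70.48 = 519 N·m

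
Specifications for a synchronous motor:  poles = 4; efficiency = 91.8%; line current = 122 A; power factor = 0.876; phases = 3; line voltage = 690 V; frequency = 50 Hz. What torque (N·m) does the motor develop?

P_in = √3·V·I·cosφ = 1.732 × 690 × 122 × 0.876 = 127721 W
P_out = η·P_in = 0.918 × 127721 = 117248 W
n = n_s = 120×50/4 = 1500 rpm (synchronous)
ω = 2π×1500/60 = 157.1 rad/s
τ = P_out/ω = 117248/157.1 = 746 N·m

746 N·m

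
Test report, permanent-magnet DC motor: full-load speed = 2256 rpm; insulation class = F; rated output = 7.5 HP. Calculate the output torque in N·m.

P_out = 7.5 × 746 = 5595 W
ω = 2π × 2256/60 = 236.2 rad/s
τ = P_out/ω = 5595/236.2 = 23.7 N·m

23.7 N·m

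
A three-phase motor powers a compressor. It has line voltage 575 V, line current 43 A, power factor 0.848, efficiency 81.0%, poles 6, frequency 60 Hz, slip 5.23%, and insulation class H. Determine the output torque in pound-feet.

182 lb·ft

P_in = √3·V·I·cosφ = 1.732 × 575 × 43 × 0.848 = 36314 W
P_out = η·P_in = 0.81 × 36314 = 29414 W
n_s = 120×60/6 = 1200 rpm; n = 1200×(1−0.0523) = 1137 rpm
ω = 2π×1137/60 = 119.1 rad/s
τ = P_out/ω = 29414/119.1 = 247 N·m
In lb·ft: 247/1.356 = 182 lb·ft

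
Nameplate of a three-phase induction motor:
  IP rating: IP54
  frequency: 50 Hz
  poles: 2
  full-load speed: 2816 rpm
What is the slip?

6.1 %

n_s = 120f/p = 120×50/2 = 3000 rpm
s = (n_s − n)/n_s = (3000 − 2816)/3000 = 0.0613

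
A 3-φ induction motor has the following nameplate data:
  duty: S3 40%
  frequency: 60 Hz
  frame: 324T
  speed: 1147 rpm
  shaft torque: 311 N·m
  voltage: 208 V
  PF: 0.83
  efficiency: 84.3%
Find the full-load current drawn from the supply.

148 A

ω = 2π×1147/60 = 120.1 rad/s; P_out = τω = 311 × 120.1 = 37351 W
P_in = P_out / η = 37351 / 0.843 = 44307 W
I_L = P_in / (√3·V_L·cosφ) = 44307 / (1.732 × 208 × 0.83) = 148 A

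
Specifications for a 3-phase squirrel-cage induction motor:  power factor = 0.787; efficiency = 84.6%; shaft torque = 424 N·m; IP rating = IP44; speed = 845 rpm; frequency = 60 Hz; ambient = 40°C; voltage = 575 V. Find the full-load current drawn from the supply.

ω = 2π×845/60 = 88.49 rad/s; P_out = τω = 424 × 88.49 = 37520 W
P_in = P_out / η = 37520 / 0.846 = 44350 W
I_L = P_in / (√3·V_L·cosφ) = 44350 / (1.732 × 575 × 0.787) = 56.6 A

56.6 A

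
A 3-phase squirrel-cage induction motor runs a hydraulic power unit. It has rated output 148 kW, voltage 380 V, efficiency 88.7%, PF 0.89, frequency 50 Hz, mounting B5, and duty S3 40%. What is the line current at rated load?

285 A

P_out = 148 kW = 148000 W
P_in = P_out / η = 148000 / 0.887 = 166855 W
I_L = P_in / (√3·V_L·cosφ) = 166855 / (1.732 × 380 × 0.89) = 285 A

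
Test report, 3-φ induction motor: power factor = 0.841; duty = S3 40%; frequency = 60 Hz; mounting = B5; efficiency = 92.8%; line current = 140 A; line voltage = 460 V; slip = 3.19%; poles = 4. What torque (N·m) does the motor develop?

477 N·m

P_in = √3·V·I·cosφ = 1.732 × 460 × 140 × 0.841 = 93806 W
P_out = η·P_in = 0.928 × 93806 = 87052 W
n_s = 120×60/4 = 1800 rpm; n = 1800×(1−0.0319) = 1743 rpm
ω = 2π×1743/60 = 182.5 rad/s
τ = P_out/ω = 87052/182.5 = 477 N·m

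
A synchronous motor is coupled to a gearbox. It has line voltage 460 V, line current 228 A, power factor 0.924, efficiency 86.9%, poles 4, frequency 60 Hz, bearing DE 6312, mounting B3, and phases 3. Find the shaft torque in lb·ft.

571 lb·ft

P_in = √3·V·I·cosφ = 1.732 × 460 × 228 × 0.924 = 167847 W
P_out = η·P_in = 0.869 × 167847 = 145859 W
n = n_s = 120×60/4 = 1800 rpm (synchronous)
ω = 2π×1800/60 = 188.5 rad/s
τ = P_out/ω = 145859/188.5 = 773.8 N·m
In lb·ft: 773.8/1.356 = 571 lb·ft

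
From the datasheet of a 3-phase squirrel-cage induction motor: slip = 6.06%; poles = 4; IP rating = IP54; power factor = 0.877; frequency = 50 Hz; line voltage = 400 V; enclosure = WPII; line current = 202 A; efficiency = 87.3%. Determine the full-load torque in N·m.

P_in = √3·V·I·cosφ = 1.732 × 400 × 202 × 0.877 = 122732 W
P_out = η·P_in = 0.873 × 122732 = 107145 W
n_s = 120×50/4 = 1500 rpm; n = 1500×(1−0.0606) = 1409 rpm
ω = 2π×1409/60 = 147.6 rad/s
τ = P_out/ω = 107145/147.6 = 726 N·m

726 N·m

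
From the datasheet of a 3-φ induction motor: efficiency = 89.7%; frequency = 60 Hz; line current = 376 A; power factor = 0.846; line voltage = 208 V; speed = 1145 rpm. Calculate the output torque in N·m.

857 N·m

P_in = √3·V·I·cosφ = 1.732 × 208 × 376 × 0.846 = 114596 W
P_out = η·P_in = 0.897 × 114596 = 102793 W
n = 1145 rpm
ω = 2π×1145/60 = 119.9 rad/s
τ = P_out/ω = 102793/119.9 = 857 N·m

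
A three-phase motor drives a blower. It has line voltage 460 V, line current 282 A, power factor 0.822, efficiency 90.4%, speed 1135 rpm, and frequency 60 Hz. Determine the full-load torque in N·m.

P_in = √3·V·I·cosφ = 1.732 × 460 × 282 × 0.822 = 184683 W
P_out = η·P_in = 0.904 × 184683 = 166953 W
n = 1135 rpm
ω = 2π×1135/60 = 118.9 rad/s
τ = P_out/ω = 166953/118.9 = 1400 N·m

1400 N·m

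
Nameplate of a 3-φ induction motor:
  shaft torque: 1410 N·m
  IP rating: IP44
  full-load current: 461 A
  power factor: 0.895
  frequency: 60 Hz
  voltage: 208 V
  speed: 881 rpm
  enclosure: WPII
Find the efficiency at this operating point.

87.5 %

ω = 2π × 881/60 = 92.26 rad/s; P_out = τω = 1410 × 92.26 = 130087 W
P_in = √3·V_L·I_L·cosφ = 1.732 × 208 × 461 × 0.895 = 148640 W
η = P_out / P_in = 130087 / 148640 = 0.875 = 87.5%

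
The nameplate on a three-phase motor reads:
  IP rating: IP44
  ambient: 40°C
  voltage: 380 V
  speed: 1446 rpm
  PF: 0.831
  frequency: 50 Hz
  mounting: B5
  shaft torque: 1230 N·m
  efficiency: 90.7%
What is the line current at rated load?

375 A

ω = 2π×1446/60 = 151.4 rad/s; P_out = τω = 1230 × 151.4 = 186222 W
P_in = P_out / η = 186222 / 0.907 = 205316 W
I_L = P_in / (√3·V_L·cosφ) = 205316 / (1.732 × 380 × 0.831) = 375 A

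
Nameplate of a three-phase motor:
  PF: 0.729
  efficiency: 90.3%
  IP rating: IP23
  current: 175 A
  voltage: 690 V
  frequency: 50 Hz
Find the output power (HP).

P_in = √3·V·I·cosφ = 1.732 × 690 × 175 × 0.729 = 152462 W
P_out = η·P_in = 0.903 × 152462 = 137673 W
= 137673/746 = 185 HP

185 HP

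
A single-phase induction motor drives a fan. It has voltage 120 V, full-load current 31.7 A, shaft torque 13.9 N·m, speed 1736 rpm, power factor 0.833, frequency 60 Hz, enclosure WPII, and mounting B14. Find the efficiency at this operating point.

79.7 %

ω = 2π × 1736/60 = 181.8 rad/s; P_out = τω = 13.9 × 181.8 = 2527 W
P_in = V·I·cosφ = 120 × 31.7 × 0.833 = 3169 W
η = P_out / P_in = 2527 / 3169 = 0.797 = 79.7%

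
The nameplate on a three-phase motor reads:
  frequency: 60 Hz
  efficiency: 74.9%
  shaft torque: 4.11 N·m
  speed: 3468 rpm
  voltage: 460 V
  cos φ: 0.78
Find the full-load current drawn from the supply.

ω = 2π×3468/60 = 363.2 rad/s; P_out = τω = 4.11 × 363.2 = 1493 W
P_in = P_out / η = 1493 / 0.749 = 1993 W
I_L = P_in / (√3·V_L·cosφ) = 1993 / (1.732 × 460 × 0.78) = 3.21 A

3.21 A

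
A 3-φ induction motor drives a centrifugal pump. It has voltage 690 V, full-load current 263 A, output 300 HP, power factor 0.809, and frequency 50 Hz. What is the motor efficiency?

P_out = 300 × 746 = 223800 W
P_in = √3·V_L·I_L·cosφ = 1.732 × 690 × 263 × 0.809 = 254274 W
η = P_out / P_in = 223800 / 254274 = 0.880 = 88.0%

88.0 %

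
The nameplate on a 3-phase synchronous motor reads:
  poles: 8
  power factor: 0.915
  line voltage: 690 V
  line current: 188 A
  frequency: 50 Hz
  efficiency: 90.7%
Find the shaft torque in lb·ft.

1750 lb·ft

P_in = √3·V·I·cosφ = 1.732 × 690 × 188 × 0.915 = 205578 W
P_out = η·P_in = 0.907 × 205578 = 186459 W
n = n_s = 120×50/8 = 750 rpm (synchronous)
ω = 2π×750/60 = 78.54 rad/s
τ = P_out/ω = 186459/78.54 = 2374 N·m
In lb·ft: 2374/1.356 = 1750 lb·ft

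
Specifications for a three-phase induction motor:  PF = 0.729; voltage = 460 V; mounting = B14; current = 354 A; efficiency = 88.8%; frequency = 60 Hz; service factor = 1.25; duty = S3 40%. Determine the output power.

183 kW

P_in = √3·V·I·cosφ = 1.732 × 460 × 354 × 0.729 = 205606 W
P_out = η·P_in = 0.888 × 205606 = 182578 W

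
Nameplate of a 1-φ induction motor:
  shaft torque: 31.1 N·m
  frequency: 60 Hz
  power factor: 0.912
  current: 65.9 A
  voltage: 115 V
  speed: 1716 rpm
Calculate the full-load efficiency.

ω = 2π × 1716/60 = 179.7 rad/s; P_out = τω = 31.1 × 179.7 = 5589 W
P_in = V·I·cosφ = 115 × 65.9 × 0.912 = 6912 W
η = P_out / P_in = 5589 / 6912 = 0.809 = 80.9%

80.9 %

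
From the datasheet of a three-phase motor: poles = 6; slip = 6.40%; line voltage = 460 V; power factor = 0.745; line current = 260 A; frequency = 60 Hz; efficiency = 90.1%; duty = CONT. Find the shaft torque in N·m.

1180 N·m

P_in = √3·V·I·cosφ = 1.732 × 460 × 260 × 0.745 = 154325 W
P_out = η·P_in = 0.901 × 154325 = 139047 W
n_s = 120×60/6 = 1200 rpm; n = 1200×(1−0.064) = 1123 rpm
ω = 2π×1123/60 = 117.6 rad/s
τ = P_out/ω = 139047/117.6 = 1180 N·m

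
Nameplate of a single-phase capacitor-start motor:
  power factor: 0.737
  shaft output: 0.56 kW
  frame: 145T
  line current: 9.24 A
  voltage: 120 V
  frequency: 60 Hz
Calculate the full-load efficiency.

P_out = 0.56 kW = 560 W
P_in = V·I·cosφ = 120 × 9.24 × 0.737 = 817 W
η = P_out / P_in = 560 / 817 = 0.685 = 68.5%

68.5 %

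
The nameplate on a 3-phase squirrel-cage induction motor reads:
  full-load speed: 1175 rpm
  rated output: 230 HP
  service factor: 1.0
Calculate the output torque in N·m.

1390 N·m

P_out = 230 × 746 = 171580 W
ω = 2π × 1175/60 = 123 rad/s
τ = P_out/ω = 171580/123 = 1390 N·m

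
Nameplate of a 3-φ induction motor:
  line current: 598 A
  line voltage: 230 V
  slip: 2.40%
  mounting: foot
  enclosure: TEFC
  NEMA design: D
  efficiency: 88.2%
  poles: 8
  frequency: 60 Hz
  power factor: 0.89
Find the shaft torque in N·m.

P_in = √3·V·I·cosφ = 1.732 × 230 × 598 × 0.89 = 212015 W
P_out = η·P_in = 0.882 × 212015 = 186997 W
n_s = 120×60/8 = 900 rpm; n = 900×(1−0.024) = 878 rpm
ω = 2π×878/60 = 91.94 rad/s
τ = P_out/ω = 186997/91.94 = 2030 N·m

2030 N·m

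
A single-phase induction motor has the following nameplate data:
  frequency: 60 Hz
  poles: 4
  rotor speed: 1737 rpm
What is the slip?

3.50 %

n_s = 120f/p = 120×60/4 = 1800 rpm
s = (n_s − n)/n_s = (1800 − 1737)/1800 = 0.0350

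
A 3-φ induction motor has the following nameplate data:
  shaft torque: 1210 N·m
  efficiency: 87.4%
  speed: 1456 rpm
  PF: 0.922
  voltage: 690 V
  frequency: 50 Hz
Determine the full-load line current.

ω = 2π×1456/60 = 152.5 rad/s; P_out = τω = 1210 × 152.5 = 184525 W
P_in = P_out / η = 184525 / 0.874 = 211127 W
I_L = P_in / (√3·V_L·cosφ) = 211127 / (1.732 × 690 × 0.922) = 192 A

192 A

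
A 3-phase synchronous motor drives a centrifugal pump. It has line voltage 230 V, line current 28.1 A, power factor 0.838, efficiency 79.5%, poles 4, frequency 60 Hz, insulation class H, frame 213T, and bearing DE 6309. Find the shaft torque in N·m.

39.6 N·m

P_in = √3·V·I·cosφ = 1.732 × 230 × 28.1 × 0.838 = 9381 W
P_out = η·P_in = 0.795 × 9381 = 7458 W
n = n_s = 120×60/4 = 1800 rpm (synchronous)
ω = 2π×1800/60 = 188.5 rad/s
τ = P_out/ω = 7458/188.5 = 39.6 N·m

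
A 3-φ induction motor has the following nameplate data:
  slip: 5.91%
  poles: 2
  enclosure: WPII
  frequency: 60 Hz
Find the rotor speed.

n_s = 120f/p = 120×60/2 = 3600 rpm
n = n_s(1 − s) = 3600 × (1 − 0.0591) = 3387 rpm

3387 rpm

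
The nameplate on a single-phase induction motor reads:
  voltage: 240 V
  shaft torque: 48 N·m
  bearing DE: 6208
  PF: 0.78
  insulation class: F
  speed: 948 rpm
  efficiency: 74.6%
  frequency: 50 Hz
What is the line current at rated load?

34.1 A

ω = 2π×948/60 = 99.27 rad/s; P_out = τω = 48 × 99.27 = 4765 W
P_in = P_out / η = 4765 / 0.746 = 6387 W
I = P_in / (V·cosφ) = 6387 / (240 × 0.78) = 34.1 A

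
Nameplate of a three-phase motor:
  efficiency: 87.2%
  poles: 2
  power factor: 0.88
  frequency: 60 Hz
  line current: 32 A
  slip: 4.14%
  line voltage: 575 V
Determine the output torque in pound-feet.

P_in = √3·V·I·cosφ = 1.732 × 575 × 32 × 0.88 = 28045 W
P_out = η·P_in = 0.872 × 28045 = 24455 W
n_s = 120×60/2 = 3600 rpm; n = 3600×(1−0.0414) = 3451 rpm
ω = 2π×3451/60 = 361.4 rad/s
τ = P_out/ω = 24455/361.4 = 67.67 N·m
In lb·ft: 67.67/1.356 = 49.9 lb·ft

49.9 lb·ft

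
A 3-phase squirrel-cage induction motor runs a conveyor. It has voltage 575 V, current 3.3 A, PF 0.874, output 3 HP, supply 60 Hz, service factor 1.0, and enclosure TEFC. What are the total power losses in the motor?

634 W

P_in = √3·V·I·cosφ = 1.732×575×3.3×0.874 = 2872 W
P_out = 3×746 = 2238 W
Losses = P_in − P_out = 2872 − 2238 = 634 W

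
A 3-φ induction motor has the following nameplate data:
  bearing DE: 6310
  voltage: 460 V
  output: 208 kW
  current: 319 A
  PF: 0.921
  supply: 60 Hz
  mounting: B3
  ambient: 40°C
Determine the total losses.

26.1 kW

P_in = √3·V·I·cosφ = 1.732×460×319×0.921 = 234076 W
P_out = 208000 W
Losses = P_in − P_out = 234076 − 208000 = 26076 W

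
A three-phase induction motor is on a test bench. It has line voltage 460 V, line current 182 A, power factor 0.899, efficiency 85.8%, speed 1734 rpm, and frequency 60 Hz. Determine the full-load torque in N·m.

616 N·m

P_in = √3·V·I·cosφ = 1.732 × 460 × 182 × 0.899 = 130358 W
P_out = η·P_in = 0.858 × 130358 = 111847 W
n = 1734 rpm
ω = 2π×1734/60 = 181.6 rad/s
τ = P_out/ω = 111847/181.6 = 616 N·m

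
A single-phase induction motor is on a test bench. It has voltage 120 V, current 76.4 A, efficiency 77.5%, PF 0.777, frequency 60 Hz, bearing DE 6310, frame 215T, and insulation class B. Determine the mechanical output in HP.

7.4 HP

P_in = V·I·cosφ = 120 × 76.4 × 0.777 = 7124 W
P_out = η·P_in = 0.775 × 7124 = 5521 W
= 5521/746 = 7.4 HP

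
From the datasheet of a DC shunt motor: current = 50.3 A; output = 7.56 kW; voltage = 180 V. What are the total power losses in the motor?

P_in = V·I = 180×50.3 = 9054 W
P_out = 7560 W
Losses = P_in − P_out = 9054 − 7560 = 1494 W

1.49 kW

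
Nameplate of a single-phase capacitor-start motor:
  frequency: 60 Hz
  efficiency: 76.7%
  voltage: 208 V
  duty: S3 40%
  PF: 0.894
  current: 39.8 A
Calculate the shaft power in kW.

P_in = V·I·cosφ = 208 × 39.8 × 0.894 = 7401 W
P_out = η·P_in = 0.767 × 7401 = 5677 W

5.68 kW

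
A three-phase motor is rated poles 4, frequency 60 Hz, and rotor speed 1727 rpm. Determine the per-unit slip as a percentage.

n_s = 120f/p = 120×60/4 = 1800 rpm
s = (n_s − n)/n_s = (1800 − 1727)/1800 = 0.0406

4.1 %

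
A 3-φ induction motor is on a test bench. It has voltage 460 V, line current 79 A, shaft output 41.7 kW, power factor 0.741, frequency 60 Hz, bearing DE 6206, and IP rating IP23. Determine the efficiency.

89.4 %

P_out = 41.7 kW = 41700 W
P_in = √3·V_L·I_L·cosφ = 1.732 × 460 × 79 × 0.741 = 46639 W
η = P_out / P_in = 41700 / 46639 = 0.894 = 89.4%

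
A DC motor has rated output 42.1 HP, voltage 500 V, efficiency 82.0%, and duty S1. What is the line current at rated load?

76.6 A

P_out = 42.1 × 746 = 31407 W
P_in = P_out / η = 31407 / 0.820 = 38301 W
I = P_in / V = 38301 / 500 = 76.6 A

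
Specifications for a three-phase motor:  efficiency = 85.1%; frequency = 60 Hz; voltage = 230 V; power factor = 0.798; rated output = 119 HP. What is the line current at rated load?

P_out = 119 × 746 = 88774 W
P_in = P_out / η = 88774 / 0.851 = 104317 W
I_L = P_in / (√3·V_L·cosφ) = 104317 / (1.732 × 230 × 0.798) = 328 A

328 A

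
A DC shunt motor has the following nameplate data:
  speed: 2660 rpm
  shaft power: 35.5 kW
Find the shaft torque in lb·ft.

94 lb·ft

ω = 2π × 2660/60 = 278.6 rad/s
τ = P/ω = 35500/278.6 = 127.4 N·m
In lb·ft: 127.4/1.356 = 94 lb·ft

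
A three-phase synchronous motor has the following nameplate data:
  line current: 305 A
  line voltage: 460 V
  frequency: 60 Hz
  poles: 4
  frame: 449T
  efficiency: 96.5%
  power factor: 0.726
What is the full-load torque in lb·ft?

P_in = √3·V·I·cosφ = 1.732 × 460 × 305 × 0.726 = 176418 W
P_out = η·P_in = 0.965 × 176418 = 170243 W
n = n_s = 120×60/4 = 1800 rpm (synchronous)
ω = 2π×1800/60 = 188.5 rad/s
τ = P_out/ω = 170243/188.5 = 903.1 N·m
In lb·ft: 903.1/1.356 = 666 lb·ft

666 lb·ft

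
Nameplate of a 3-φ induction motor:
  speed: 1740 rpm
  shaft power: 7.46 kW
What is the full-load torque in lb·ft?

ω = 2π × 1740/60 = 182.2 rad/s
τ = P/ω = 7460/182.2 = 40.94 N·m
In lb·ft: 40.94/1.356 = 30.2 lb·ft

30.2 lb·ft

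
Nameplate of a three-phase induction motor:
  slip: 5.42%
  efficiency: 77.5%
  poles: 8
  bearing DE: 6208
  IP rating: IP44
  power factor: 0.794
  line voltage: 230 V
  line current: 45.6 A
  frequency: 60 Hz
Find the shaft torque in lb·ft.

P_in = √3·V·I·cosφ = 1.732 × 230 × 45.6 × 0.794 = 14423 W
P_out = η·P_in = 0.775 × 14423 = 11178 W
n_s = 120×60/8 = 900 rpm; n = 900×(1−0.0542) = 851 rpm
ω = 2π×851/60 = 89.12 rad/s
τ = P_out/ω = 11178/89.12 = 125.4 N·m
In lb·ft: 125.4/1.356 = 92.5 lb·ft

92.5 lb·ft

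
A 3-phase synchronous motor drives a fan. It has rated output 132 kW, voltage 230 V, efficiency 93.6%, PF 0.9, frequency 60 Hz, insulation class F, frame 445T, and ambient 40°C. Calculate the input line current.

393 A

P_out = 132 kW = 132000 W
P_in = P_out / η = 132000 / 0.936 = 141026 W
I_L = P_in / (√3·V_L·cosφ) = 141026 / (1.732 × 230 × 0.9) = 393 A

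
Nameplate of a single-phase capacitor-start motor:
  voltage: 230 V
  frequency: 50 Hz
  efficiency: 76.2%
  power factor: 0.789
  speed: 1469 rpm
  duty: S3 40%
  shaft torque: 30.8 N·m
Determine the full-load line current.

ω = 2π×1469/60 = 153.8 rad/s; P_out = τω = 30.8 × 153.8 = 4737 W
P_in = P_out / η = 4737 / 0.762 = 6217 W
I = P_in / (V·cosφ) = 6217 / (230 × 0.789) = 34.3 A

34.3 A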